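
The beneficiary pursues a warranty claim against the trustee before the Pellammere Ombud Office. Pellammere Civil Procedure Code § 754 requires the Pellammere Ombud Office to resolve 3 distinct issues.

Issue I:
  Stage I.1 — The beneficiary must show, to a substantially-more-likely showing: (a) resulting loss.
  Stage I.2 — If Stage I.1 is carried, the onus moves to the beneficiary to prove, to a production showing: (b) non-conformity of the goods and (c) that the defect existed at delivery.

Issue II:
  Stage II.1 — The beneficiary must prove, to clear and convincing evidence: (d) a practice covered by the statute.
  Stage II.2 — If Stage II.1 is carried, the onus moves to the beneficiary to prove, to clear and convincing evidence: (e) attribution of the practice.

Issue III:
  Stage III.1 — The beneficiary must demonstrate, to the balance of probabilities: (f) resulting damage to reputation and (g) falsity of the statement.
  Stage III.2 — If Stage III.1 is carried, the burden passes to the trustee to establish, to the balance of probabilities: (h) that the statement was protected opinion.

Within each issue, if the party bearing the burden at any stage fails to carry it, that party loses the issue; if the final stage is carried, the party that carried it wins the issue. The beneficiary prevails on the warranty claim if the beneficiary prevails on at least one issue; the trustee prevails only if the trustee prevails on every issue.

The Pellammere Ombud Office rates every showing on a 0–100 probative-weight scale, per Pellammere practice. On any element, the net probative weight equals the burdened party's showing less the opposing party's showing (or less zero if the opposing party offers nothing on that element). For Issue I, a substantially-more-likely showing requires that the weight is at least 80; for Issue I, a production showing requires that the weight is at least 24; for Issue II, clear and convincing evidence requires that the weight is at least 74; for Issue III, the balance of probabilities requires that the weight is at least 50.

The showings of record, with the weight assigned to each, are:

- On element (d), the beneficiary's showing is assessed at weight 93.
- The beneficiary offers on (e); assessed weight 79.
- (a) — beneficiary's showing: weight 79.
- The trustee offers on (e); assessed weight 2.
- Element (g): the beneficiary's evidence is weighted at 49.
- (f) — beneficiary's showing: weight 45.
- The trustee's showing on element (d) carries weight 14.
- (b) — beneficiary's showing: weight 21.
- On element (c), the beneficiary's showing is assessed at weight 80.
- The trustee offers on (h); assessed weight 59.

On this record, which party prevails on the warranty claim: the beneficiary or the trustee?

— Issue I —
Stage I.1 (beneficiary, a substantially-more-likely showing, weight is at least 80): (a) 79 < 80 — fails.
  The beneficiary does not carry Stage I.1.
The analysis ends at Stage I.1; the trustee prevails on this issue.
— Issue II —
Stage II.1 (beneficiary, clear and convincing evidence, weight is at least 74): (d) net 93−14=79 ≥ 74 — meets.
  Stage II.1 is satisfied; the beneficiary continues to bear the burden.
Stage II.2 (beneficiary, clear and convincing evidence, weight is at least 74): (e) net 79−2=77 ≥ 74 — meets.
  The beneficiary carries the last stage.
Every stage carried; the beneficiary prevails on this issue.
— Issue III —
Stage III.1 (beneficiary, the balance of probabilities, weight is at least 50): (f) 45 < 50 — fails; (g) 49 < 50 — fails.
  Not every element is met, so the beneficiary fails to carry Stage III.1.
So the trustee prevails on this issue.
Per-issue: Issue I → trustee; Issue II → beneficiary; Issue III → trustee. The beneficiary must prevail on at least one issue; overall, the beneficiary prevails.

beneficiary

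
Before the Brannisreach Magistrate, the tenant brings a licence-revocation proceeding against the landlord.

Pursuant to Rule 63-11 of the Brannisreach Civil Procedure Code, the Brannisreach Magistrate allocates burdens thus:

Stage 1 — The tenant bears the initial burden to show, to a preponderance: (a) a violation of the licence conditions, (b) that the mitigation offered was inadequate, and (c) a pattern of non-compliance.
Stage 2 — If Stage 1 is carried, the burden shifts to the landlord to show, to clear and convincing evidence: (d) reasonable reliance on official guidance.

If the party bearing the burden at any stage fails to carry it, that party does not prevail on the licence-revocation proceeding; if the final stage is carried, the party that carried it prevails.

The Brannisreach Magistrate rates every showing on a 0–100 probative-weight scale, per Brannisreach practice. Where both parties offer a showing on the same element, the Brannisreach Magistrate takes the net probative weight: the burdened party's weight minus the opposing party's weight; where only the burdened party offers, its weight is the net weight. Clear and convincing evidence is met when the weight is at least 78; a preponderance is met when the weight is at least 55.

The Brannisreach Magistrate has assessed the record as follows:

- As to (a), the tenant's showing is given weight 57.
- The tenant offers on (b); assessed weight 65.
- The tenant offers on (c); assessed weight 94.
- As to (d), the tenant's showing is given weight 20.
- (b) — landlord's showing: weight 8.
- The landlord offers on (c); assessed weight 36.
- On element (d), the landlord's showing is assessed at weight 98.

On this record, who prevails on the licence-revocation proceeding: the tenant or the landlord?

Stage 1 — burden on tenant; standard: a preponderance (weight is at least 55).
    (a): 57 ≥ 55 [met]
    (b): 65 − 8 = 57 ≥ 55 [met]
    (c): 94 − 36 = 58 ≥ 55 [met]
  All elements met. The burden passes to the landlord.
Stage 2 — burden on landlord; standard: clear and convincing evidence (weight is at least 78).
    (d): 98 − 20 = 78 ≥ 78 [met]
  The landlord carries the last stage.
With every stage satisfied, the landlord prevails.

landlord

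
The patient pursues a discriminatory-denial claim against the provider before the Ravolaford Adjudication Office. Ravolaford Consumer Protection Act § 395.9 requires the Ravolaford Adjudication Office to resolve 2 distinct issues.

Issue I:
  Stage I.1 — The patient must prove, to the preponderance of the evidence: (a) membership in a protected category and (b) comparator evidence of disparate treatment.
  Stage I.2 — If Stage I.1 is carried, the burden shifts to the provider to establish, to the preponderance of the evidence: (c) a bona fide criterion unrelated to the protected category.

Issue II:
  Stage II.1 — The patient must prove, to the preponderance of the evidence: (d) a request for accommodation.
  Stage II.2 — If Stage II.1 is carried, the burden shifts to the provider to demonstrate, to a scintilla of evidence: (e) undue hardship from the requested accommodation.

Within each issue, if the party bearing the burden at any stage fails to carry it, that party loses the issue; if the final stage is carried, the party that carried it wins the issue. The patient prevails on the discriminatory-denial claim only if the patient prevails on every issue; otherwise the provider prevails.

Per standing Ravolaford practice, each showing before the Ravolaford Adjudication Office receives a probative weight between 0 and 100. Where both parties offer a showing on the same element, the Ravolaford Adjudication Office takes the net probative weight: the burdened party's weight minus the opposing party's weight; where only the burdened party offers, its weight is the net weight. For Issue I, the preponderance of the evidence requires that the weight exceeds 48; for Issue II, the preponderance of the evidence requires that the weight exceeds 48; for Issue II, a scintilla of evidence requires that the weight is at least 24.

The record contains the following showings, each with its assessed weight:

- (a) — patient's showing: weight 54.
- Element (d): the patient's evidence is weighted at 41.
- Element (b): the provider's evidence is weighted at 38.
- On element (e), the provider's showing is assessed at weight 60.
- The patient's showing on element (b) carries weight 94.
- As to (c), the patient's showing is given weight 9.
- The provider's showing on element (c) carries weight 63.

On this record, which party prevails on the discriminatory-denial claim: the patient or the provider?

provider

— Issue I —
At Stage I.1 the patient must meet the preponderance of the evidence (weight exceeds 48): on (a) the weight is 54, which does exceed 48, so (a) meets the standard; on (b) the weight is 94 less the opposing 38 gives net 56, which does exceed 48, so (b) meets the standard.
  All elements met. The burden passes to the provider.
At Stage I.2 the provider must meet the preponderance of the evidence (weight exceeds 48): on (c) the weight is 63 less the opposing 9 gives net 54, > 48, so (c) meets the standard.
  The provider carries the last stage.
All stages carried — the provider prevails on this issue.
— Issue II —
Stage II.1 — burden on patient; standard: the preponderance of the evidence (weight exceeds 48).
    (d): 41 ≤ 48 [not met]
  The patient does not carry Stage II.1.
The provider prevails on this issue.
Per-issue: Issue I → provider; Issue II → provider. The patient must prevail on every issue; overall, the provider prevails.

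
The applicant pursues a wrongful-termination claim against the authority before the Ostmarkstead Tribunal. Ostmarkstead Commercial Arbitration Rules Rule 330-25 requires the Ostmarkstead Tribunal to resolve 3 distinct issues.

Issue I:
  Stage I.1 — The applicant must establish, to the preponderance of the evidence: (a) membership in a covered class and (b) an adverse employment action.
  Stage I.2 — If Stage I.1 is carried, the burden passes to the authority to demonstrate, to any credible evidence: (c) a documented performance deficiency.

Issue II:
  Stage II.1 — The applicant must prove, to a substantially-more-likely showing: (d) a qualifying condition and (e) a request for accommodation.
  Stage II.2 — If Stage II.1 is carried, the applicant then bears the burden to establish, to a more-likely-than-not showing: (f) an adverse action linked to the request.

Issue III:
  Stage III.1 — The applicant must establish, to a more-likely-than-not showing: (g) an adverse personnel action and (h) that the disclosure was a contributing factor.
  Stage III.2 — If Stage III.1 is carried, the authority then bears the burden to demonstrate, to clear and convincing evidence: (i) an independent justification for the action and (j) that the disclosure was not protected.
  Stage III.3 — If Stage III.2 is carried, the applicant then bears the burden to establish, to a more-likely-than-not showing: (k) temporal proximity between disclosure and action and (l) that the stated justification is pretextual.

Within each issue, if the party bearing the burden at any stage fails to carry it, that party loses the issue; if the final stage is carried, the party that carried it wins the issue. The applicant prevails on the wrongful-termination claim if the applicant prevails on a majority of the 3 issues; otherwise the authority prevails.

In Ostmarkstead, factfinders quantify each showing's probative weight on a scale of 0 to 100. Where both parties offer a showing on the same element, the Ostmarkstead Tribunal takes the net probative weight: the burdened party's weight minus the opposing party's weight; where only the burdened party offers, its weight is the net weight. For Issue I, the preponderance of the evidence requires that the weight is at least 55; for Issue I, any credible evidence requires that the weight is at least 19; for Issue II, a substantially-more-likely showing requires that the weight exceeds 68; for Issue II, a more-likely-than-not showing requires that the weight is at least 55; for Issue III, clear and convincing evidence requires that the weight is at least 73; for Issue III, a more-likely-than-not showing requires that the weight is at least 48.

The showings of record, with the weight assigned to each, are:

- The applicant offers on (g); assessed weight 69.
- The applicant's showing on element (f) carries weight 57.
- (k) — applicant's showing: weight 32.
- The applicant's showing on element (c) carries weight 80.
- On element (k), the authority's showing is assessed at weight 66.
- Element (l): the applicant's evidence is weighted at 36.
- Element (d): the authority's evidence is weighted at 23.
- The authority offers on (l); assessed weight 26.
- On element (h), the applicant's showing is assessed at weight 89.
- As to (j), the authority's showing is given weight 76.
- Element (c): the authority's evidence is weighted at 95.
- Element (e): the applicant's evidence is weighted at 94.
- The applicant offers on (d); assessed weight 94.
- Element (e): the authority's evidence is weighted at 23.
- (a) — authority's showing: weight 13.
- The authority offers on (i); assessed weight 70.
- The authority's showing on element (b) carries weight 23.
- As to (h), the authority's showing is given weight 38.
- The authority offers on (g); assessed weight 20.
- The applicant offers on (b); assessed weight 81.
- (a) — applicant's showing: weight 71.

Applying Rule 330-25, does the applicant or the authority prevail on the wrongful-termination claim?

applicant

— Issue I —
At Stage I.1 the applicant must meet the preponderance of the evidence (weight is at least 55): on (a) the weight is 71 less the opposing 13 gives net 58, which does reach 55, so (a) meets the standard; on (b) the weight is 81 less the opposing 23 gives net 58, which does reach 55, so (b) meets the standard.
  Stage I.1 is satisfied; the onus moves to the authority.
At Stage I.2 the authority must meet any credible evidence (weight is at least 19): on (c) the weight is 95 less the opposing 80 gives net 15, < 19, so (c) does not meet the standard.
  The authority does not carry Stage I.2.
The analysis ends at Stage I.2; the applicant prevails on this issue.
— Issue II —
Stage II.1 — burden on applicant; standard: a substantially-more-likely showing (weight exceeds 68).
    (d): 94 − 23 = 71 > 68 [met]
    (e): 94 − 23 = 71 > 68 [met]
  All elements met. The applicant retains the burden for Stage II.2.
Stage II.2 — burden on applicant; standard: a more-likely-than-not showing (weight is at least 55).
    (f): 57 ≥ 55 [met]
  All elements met at the final stage.
With every stage satisfied, the applicant prevails on this issue.
— Issue III —
At Stage III.1 the applicant must meet a more-likely-than-not showing (weight is at least 48): on (g) the weight is 69 less the opposing 20 gives net 49, ≥ 48, so (g) meets the standard; on (h) the weight is 89 less the opposing 38 gives net 51, which does reach 48, so (h) meets the standard.
  All elements met. The burden passes to the authority.
At Stage III.2 the authority must meet clear and convincing evidence (weight is at least 73): on (i) the weight is 70, which does not reach 73, so (i) does not meet the standard; on (j) the weight is 76, ≥ 73, so (j) meets the standard.
  Stage III.2 not carried; the authority fails its burden.
So the applicant prevails on this issue.
Per-issue: Issue I → applicant; Issue II → applicant; Issue III → applicant. The applicant must prevail on a majority of issues; overall, the applicant prevails.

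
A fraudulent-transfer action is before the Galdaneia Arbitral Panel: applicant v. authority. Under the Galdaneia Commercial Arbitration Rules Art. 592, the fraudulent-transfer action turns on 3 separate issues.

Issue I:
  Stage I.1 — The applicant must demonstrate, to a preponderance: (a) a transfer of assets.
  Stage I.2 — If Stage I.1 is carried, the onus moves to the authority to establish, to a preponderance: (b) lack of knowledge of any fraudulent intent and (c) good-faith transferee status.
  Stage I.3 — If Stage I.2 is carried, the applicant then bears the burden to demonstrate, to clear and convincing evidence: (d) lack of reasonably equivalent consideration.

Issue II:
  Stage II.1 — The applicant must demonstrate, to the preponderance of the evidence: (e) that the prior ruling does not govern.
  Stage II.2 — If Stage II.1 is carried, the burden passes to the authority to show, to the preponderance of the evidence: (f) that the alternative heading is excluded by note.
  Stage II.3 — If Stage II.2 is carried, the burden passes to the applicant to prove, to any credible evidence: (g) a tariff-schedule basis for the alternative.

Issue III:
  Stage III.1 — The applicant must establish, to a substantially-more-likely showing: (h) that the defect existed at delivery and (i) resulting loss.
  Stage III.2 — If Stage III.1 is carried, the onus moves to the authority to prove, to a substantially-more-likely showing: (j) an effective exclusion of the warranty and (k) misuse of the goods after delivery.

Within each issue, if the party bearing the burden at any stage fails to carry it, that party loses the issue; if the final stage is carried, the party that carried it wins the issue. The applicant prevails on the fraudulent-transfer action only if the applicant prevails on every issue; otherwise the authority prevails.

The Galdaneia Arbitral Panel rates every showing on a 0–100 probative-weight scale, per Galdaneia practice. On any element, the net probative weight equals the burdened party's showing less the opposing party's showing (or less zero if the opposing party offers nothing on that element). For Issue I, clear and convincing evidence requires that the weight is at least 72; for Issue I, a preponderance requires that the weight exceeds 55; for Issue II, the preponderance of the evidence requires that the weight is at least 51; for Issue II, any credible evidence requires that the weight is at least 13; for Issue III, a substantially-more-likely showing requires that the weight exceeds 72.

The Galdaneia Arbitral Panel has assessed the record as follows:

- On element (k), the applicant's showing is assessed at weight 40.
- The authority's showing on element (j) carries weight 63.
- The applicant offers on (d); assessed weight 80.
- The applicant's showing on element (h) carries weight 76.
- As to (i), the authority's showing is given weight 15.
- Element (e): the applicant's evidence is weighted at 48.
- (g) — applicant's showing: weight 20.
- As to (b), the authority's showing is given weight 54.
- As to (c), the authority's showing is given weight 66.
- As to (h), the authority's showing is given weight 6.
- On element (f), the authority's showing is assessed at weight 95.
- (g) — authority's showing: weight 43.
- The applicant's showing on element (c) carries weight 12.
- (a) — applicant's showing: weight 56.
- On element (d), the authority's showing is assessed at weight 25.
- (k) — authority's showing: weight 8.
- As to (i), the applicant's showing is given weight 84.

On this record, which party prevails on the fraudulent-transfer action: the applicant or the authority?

authority

— Issue I —
Stage I.1 (applicant, a preponderance, weight exceeds 55): (a) 56 > 55 — meets.
  Stage I.1 is satisfied; the onus moves to the authority.
Stage I.2 (authority, a preponderance, weight exceeds 55): (b) 54 ≤ 55 — fails; (c) net 66−12=54 ≤ 55 — fails.
  The authority does not carry Stage I.2.
The analysis ends at Stage I.2; the applicant prevails on this issue.
— Issue II —
Stage II.1 (applicant, the preponderance of the evidence, weight is at least 51): (e) 48 < 51 — fails.
  The applicant does not carry Stage II.1.
The analysis ends at Stage II.1; the authority prevails on this issue.
— Issue III —
Stage III.1 — burden on applicant; standard: a substantially-more-likely showing (weight exceeds 72).
    (h): 76 − 6 = 70 ≤ 72 [not met]
    (i): 84 − 15 = 69 ≤ 72 [not met]
  Not every element is met, so the applicant fails to carry Stage III.1.
The authority prevails on this issue.
Per-issue: Issue I → applicant; Issue II → authority; Issue III → authority. The applicant must prevail on every issue; overall, the authority prevails.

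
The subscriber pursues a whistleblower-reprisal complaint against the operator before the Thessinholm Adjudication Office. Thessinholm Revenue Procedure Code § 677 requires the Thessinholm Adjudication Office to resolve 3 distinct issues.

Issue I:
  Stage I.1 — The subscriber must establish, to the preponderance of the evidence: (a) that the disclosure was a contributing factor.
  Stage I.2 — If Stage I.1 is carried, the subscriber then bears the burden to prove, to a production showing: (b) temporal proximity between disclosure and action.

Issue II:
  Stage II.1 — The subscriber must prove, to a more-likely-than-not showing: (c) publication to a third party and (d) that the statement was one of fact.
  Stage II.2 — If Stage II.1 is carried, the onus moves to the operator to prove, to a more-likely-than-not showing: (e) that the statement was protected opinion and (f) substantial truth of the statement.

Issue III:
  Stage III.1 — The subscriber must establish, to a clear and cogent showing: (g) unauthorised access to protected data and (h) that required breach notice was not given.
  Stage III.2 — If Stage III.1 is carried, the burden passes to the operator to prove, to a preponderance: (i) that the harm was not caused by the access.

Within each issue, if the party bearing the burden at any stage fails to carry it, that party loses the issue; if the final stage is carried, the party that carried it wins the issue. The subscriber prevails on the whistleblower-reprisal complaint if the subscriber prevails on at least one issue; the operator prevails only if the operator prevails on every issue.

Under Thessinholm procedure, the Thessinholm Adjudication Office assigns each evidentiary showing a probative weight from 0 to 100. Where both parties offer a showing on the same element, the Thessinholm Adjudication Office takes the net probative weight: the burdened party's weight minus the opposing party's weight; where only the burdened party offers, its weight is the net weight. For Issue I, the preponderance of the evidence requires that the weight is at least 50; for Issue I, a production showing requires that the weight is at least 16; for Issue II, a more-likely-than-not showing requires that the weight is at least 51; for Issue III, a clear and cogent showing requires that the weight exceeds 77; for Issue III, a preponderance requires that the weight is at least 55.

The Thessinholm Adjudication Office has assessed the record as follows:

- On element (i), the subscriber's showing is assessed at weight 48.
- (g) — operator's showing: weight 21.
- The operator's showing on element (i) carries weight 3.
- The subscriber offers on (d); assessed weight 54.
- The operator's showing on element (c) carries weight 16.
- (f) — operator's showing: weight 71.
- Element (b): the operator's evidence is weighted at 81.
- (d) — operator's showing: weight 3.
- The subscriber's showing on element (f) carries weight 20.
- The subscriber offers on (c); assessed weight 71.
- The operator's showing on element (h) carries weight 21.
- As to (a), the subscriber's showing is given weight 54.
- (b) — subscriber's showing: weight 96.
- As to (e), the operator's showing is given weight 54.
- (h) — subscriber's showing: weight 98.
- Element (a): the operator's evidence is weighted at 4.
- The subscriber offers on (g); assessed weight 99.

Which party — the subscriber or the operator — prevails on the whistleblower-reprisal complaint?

operator

— Issue I —
Stage I.1 — burden on subscriber; standard: the preponderance of the evidence (weight is at least 50).
    (a): 54 − 4 = 50 ≥ 50 [met]
  All elements met. The subscriber retains the burden for Stage I.2.
Stage I.2 — burden on subscriber; standard: a production showing (weight is at least 16).
    (b): 96 − 81 = 15 < 16 [not met]
  Not every element is met, so the subscriber fails to carry Stage I.2.
The analysis ends at Stage I.2; the operator prevails on this issue.
— Issue II —
Stage II.1 — burden on subscriber; standard: a more-likely-than-not showing (weight is at least 51).
    (c): 71 − 16 = 55 ≥ 51 [met]
    (d): 54 − 3 = 51 ≥ 51 [met]
  Stage II.1 is satisfied; the onus moves to the operator.
Stage II.2 — burden on operator; standard: a more-likely-than-not showing (weight is at least 51).
    (e): 54 ≥ 51 [met]
    (f): 71 − 20 = 51 ≥ 51 [met]
  All elements met at the final stage.
With every stage satisfied, the operator prevails on this issue.
— Issue III —
At Stage III.1 the subscriber must meet a clear and cogent showing (weight exceeds 77): on (g) the weight is 99 less the opposing 21 gives net 78, which does exceed 77, so (g) meets the standard; on (h) the weight is 98 less the opposing 21 gives net 77, which does not exceed 77, so (h) does not meet the standard.
  The subscriber does not carry Stage III.1.
The operator prevails on this issue.
Per-issue: Issue I → operator; Issue II → operator; Issue III → operator. The subscriber must prevail on at least one issue; overall, the operator prevails.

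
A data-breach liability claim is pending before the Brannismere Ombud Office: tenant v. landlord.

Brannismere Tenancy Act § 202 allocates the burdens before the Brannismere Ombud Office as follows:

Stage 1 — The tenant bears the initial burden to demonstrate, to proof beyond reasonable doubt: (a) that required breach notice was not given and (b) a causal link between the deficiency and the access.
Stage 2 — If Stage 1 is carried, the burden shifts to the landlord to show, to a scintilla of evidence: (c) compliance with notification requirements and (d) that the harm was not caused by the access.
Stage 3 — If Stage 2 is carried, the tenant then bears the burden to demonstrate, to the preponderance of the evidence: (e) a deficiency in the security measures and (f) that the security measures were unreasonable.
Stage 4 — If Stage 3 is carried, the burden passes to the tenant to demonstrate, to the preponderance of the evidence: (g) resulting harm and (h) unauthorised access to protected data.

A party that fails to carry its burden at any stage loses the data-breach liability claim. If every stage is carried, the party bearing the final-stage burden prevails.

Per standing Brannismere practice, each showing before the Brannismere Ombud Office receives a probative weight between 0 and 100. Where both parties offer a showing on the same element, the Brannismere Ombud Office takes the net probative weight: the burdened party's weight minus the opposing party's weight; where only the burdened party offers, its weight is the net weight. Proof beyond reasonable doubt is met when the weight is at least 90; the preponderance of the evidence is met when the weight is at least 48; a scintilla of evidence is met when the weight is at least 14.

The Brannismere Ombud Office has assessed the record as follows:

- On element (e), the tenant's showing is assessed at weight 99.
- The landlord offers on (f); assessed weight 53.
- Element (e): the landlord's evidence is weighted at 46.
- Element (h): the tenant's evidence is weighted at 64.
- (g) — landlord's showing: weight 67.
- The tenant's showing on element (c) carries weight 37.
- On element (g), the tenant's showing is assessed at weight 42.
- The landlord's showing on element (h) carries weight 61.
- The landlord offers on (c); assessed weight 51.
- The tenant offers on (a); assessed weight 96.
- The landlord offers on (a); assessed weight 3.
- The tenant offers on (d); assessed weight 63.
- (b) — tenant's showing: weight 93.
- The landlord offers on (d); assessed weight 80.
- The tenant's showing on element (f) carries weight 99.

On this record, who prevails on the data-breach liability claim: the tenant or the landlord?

At Stage 1 the tenant must meet proof beyond reasonable doubt (weight is at least 90): on (a) the weight is 96 less the opposing 3 gives net 93, which does reach 90, so (a) meets the standard; on (b) the weight is 93, which does reach 90, so (b) meets the standard.
  The tenant carries Stage 1; the landlord now bears the burden.
At Stage 2 the landlord must meet a scintilla of evidence (weight is at least 14): on (c) the weight is 51 less the opposing 37 gives net 14, ≥ 14, so (c) meets the standard; on (d) the weight is 80 less the opposing 63 gives net 17, ≥ 14, so (d) meets the standard.
  Stage 2 is satisfied; the onus moves to the tenant.
At Stage 3 the tenant must meet the preponderance of the evidence (weight is at least 48): on (e) the weight is 99 less the opposing 46 gives net 53, which does reach 48, so (e) meets the standard; on (f) the weight is 99 less the opposing 53 gives net 46, < 48, so (f) does not meet the standard.
  Not every element is met, so the tenant fails to carry Stage 3.
The landlord prevails.

landlord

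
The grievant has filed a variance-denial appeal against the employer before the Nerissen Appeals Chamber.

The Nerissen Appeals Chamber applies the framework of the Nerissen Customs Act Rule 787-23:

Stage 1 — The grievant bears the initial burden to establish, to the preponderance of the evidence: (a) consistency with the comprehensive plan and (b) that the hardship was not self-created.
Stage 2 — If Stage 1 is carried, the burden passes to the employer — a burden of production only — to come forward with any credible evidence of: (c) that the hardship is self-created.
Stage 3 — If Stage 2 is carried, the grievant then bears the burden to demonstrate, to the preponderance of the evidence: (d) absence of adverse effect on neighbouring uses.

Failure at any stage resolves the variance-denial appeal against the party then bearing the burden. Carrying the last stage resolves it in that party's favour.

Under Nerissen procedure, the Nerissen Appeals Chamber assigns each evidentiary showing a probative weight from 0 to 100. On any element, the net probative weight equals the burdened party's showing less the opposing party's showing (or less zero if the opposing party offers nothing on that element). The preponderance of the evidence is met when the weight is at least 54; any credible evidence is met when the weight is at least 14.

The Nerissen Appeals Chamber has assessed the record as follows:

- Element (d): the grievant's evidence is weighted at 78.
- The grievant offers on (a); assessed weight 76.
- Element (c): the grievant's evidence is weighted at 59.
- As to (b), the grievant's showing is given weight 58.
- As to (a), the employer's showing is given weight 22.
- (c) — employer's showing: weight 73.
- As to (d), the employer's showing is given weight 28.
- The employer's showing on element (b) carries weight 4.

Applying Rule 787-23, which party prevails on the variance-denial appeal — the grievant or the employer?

employer

Stage 1 — burden on grievant; standard: the preponderance of the evidence (weight is at least 54).
    (a): 76 − 22 = 54 ≥ 54 [met]
    (b): 58 − 4 = 54 ≥ 54 [met]
  The grievant carries Stage 1; the employer now bears the burden.
Stage 2 — burden on employer; standard: any credible evidence (weight is at least 14).
    (c): 73 − 59 = 14 ≥ 14 [met]
  Stage 2 carried; the burden shifts to the grievant.
Stage 3 — burden on grievant; standard: the preponderance of the evidence (weight is at least 54).
    (d): 78 − 28 = 50 < 54 [not met]
  Not every element is met, so the grievant fails to carry Stage 3.
The analysis ends at Stage 3; the employer prevails.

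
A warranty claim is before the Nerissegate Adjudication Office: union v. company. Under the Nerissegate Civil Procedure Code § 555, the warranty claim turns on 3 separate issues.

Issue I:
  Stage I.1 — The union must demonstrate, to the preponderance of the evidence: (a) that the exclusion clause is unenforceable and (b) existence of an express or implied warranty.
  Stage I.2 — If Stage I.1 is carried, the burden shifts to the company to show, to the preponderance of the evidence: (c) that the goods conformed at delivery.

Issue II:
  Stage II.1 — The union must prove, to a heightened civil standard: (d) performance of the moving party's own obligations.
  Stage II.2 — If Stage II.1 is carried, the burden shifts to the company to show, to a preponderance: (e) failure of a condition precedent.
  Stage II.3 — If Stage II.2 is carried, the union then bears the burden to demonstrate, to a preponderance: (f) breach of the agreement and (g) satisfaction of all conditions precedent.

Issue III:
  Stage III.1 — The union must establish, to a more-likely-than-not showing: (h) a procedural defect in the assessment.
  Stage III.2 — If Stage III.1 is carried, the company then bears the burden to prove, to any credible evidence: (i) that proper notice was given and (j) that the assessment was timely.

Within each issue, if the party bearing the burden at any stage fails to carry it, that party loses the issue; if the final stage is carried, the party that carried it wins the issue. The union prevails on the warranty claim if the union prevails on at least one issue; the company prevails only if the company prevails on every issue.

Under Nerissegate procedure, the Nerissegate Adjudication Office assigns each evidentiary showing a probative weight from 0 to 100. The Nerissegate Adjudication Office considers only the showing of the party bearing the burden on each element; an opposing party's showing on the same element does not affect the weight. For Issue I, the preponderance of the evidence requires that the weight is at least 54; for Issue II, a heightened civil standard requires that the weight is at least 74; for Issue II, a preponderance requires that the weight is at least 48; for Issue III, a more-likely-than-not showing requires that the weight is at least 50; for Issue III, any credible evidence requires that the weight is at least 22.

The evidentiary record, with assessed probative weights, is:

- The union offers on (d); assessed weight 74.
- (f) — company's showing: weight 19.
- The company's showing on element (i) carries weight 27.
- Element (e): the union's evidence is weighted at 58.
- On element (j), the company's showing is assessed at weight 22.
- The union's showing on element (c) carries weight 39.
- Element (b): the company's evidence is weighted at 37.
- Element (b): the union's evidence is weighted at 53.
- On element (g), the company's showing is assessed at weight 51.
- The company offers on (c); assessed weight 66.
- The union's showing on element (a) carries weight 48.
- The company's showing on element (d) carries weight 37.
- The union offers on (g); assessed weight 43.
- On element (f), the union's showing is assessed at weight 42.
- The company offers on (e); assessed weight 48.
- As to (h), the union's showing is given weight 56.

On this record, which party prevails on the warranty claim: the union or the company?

company

— Issue I —
At Stage I.1 the union must meet the preponderance of the evidence (weight is at least 54): on (a) the weight is 48, which does not reach 54, so (a) does not meet the standard; on (b) the weight is 53 (the company's 37 is given no effect), which does not reach 54, so (b) does not meet the standard.
  The union does not carry Stage I.1.
The analysis ends at Stage I.1; the company prevails on this issue.
— Issue II —
At Stage II.1 the union must meet a heightened civil standard (weight is at least 74): on (d) the weight is 74 (the company's 37 is given no effect), ≥ 74, so (d) meets the standard.
  Stage II.1 carried; the burden shifts to the company.
At Stage II.2 the company must meet a preponderance (weight is at least 48): on (e) the weight is 48 (the union's 58 is given no effect), ≥ 48, so (e) meets the standard.
  Stage II.2 is satisfied; the onus moves to the union.
At Stage II.3 the union must meet a preponderance (weight is at least 48): on (f) the weight is 42 (the company's 19 is given no effect), which does not reach 48, so (f) does not meet the standard; on (g) the weight is 43 (the company's 51 is given no effect), < 48, so (g) does not meet the standard.
  The union does not carry Stage II.3.
So the company prevails on this issue.
— Issue III —
Stage III.1 — burden on union; standard: a more-likely-than-not showing (weight is at least 50).
    (h): 56 ≥ 50 [met]
  The union carries Stage III.1; the company now bears the burden.
Stage III.2 — burden on company; standard: any credible evidence (weight is at least 22).
    (i): 27 ≥ 22 [met]
    (j): 22 ≥ 22 [met]
  The company carries the last stage.
With every stage satisfied, the company prevails on this issue.
Per-issue: Issue I → company; Issue II → company; Issue III → company. The union must prevail on at least one issue; overall, the company prevails.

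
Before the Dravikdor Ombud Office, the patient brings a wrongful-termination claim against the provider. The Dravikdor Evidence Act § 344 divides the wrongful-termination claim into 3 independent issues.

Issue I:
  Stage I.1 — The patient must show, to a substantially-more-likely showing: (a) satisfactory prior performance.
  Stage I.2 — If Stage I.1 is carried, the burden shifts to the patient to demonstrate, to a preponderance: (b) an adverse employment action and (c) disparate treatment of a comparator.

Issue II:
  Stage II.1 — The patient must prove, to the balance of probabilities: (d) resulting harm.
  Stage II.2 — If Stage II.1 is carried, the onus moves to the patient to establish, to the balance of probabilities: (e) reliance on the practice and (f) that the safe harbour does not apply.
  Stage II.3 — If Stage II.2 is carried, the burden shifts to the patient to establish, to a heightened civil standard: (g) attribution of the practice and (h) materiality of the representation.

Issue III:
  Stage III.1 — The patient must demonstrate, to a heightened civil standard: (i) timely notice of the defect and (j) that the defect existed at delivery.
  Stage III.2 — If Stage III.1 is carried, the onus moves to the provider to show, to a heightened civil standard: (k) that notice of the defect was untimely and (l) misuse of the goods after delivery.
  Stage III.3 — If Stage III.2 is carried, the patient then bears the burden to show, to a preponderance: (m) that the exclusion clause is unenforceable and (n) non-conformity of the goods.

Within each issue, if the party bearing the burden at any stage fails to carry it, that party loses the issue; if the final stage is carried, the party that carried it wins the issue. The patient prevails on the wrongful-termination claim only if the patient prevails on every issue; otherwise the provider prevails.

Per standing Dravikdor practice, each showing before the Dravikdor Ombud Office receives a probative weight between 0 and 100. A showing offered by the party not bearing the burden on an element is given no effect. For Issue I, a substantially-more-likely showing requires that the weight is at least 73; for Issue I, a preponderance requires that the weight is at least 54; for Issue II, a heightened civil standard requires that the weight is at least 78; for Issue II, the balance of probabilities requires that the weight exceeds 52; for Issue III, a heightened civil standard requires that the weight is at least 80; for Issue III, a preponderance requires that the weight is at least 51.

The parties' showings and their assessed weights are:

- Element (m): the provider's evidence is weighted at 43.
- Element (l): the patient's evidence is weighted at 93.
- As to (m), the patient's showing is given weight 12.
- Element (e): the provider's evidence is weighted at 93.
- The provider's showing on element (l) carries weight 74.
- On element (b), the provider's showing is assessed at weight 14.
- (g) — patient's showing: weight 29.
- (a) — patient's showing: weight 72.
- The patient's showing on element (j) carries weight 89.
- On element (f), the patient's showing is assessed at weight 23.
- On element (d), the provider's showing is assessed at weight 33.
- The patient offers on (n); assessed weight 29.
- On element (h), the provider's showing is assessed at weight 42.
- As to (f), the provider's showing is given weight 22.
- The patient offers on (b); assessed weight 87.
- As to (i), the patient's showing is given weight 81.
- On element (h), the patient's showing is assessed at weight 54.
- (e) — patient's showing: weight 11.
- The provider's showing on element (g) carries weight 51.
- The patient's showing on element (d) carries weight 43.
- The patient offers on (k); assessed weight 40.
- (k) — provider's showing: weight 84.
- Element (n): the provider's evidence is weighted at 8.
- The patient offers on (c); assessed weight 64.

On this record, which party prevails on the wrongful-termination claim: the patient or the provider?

— Issue I —
Stage I.1 (patient, a substantially-more-likely showing, weight is at least 73): (a) 72 < 73 — fails.
  Not every element is met, so the patient fails to carry Stage I.1.
So the provider prevails on this issue.
— Issue II —
At Stage II.1 the patient must meet the balance of probabilities (weight exceeds 52): on (d) the weight is 43 (the provider's 33 is given no effect), ≤ 52, so (d) does not meet the standard.
  Not every element is met, so the patient fails to carry Stage II.1.
The analysis ends at Stage II.1; the provider prevails on this issue.
— Issue III —
Stage III.1 — burden on patient; standard: a heightened civil standard (weight is at least 80).
    (i): 81 ≥ 80 [met]
    (j): 89 ≥ 80 [met]
  Stage III.1 carried; the burden shifts to the provider.
Stage III.2 — burden on provider; standard: a heightened civil standard (weight is at least 80).
    (k): 84 (patient's 40 disregarded) ≥ 80 [met]
    (l): 74 (patient's 93 disregarded) < 80 [not met]
  Not every element is met, so the provider fails to carry Stage III.2.
The patient prevails on this issue.
Per-issue: Issue I → provider; Issue II → provider; Issue III → patient. The patient must prevail on every issue; overall, the provider prevails.

provider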